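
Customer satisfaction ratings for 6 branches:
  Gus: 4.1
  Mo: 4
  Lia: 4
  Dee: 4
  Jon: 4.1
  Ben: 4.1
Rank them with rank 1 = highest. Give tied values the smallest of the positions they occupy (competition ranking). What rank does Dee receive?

4

Sorted (descending): 4.1, 4.1, 4.1, 4, 4, 4
The 3 values of 4.1 occupy positions 1–3 → each gets rank 1.
The 3 values of 4 occupy positions 4–6 → each gets rank 4.
Dee has value 4 → rank 4.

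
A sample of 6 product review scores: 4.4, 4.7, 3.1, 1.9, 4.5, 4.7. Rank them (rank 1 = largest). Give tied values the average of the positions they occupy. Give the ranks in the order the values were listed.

4, 1.5, 5, 6, 3, 1.5

Sorted (descending): 4.7, 4.7, 4.5, 4.4, 3.1, 1.9
The 2 values of 4.7 occupy positions 1–2 → average rank (1+2)/2 = 1.5.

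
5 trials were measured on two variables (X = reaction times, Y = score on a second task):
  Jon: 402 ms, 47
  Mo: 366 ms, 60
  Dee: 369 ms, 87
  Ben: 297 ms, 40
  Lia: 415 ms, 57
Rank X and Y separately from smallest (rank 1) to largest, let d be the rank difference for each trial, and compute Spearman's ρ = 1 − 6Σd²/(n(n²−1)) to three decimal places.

Ranks of variable 1: 4, 2, 3, 1, 5
Ranks of variable 2: 2, 4, 5, 1, 3
d = r₁ − r₂: 2, -2, -2, 0, 2
d²: 4, 4, 4, 0, 4; Σd² = 16
ρ = 1 − 6·16/(5·24) = 1 − 96/120 = 0.200

0.200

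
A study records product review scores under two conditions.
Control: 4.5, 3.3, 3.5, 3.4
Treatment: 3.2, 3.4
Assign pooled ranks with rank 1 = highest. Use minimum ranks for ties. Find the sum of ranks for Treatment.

9

Sorted (descending): 4.5, 3.5, 3.4, 3.4, 3.3, 3.2
The 2 values of 3.4 occupy positions 3–4 → each gets rank 3.
Treatment values → pooled ranks: 3.2→6, 3.4→3
Rank sum = 6 + 3 = 9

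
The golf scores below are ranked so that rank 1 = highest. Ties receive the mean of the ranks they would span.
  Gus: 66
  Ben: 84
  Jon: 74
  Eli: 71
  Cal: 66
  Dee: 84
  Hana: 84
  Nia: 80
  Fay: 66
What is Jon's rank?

5

Sorted (descending): 84, 84, 84, 80, 74, 71, 66, 66, 66
The 3 values of 84 occupy positions 1–3 → average rank 2.
The 3 values of 66 occupy positions 7–9 → average rank 8.
Jon has value 74 → rank 5.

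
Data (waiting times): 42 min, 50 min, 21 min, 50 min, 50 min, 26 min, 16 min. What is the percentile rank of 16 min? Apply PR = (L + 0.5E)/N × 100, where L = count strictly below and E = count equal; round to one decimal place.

7.1

N = 7.
Strictly below 16: 0. Equal to 16: 1.
PR = (0 + 0.5·1)/7 × 100 = 7.1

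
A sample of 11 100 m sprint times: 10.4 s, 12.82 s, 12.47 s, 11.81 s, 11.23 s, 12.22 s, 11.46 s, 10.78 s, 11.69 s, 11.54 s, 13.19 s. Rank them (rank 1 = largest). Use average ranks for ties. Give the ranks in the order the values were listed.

Sorted (descending): 13.19, 12.82, 12.47, 12.22, 11.81, 11.69, 11.54, 11.46, 11.23, 10.78, 10.4
No ties — each value takes its position as its rank.

11, 2, 3, 5, 9, 4, 8, 10, 6, 7, 1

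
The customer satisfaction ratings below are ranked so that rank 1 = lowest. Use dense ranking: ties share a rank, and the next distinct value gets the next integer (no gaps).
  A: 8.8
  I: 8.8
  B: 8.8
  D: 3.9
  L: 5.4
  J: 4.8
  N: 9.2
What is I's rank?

4

Sorted (ascending): 3.9, 4.8, 5.4, 8.8, 8.8, 8.8, 9.2
The 3 values of 8.8 share dense rank 4.
Remaining distinct values take the next consecutive integers.
I has value 8.8 → rank 4.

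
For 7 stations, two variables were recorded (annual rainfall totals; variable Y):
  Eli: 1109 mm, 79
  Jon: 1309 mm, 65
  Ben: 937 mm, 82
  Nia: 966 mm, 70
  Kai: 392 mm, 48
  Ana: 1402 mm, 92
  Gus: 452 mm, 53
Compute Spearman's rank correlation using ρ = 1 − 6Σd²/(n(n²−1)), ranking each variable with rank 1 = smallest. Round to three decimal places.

Ranks of variable 1: 5, 6, 3, 4, 1, 7, 2
Ranks of variable 2: 5, 3, 6, 4, 1, 7, 2
d = r₁ − r₂: 0, 3, -3, 0, 0, 0, 0
d²: 0, 9, 9, 0, 0, 0, 0; Σd² = 18
ρ = 1 − 6·18/(7·48) = 1 − 108/336 = 0.679

0.679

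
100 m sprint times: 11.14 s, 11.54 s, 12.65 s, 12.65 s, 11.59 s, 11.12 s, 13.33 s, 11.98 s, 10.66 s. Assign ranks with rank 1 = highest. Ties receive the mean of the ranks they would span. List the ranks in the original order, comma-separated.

Sorted (descending): 13.33, 12.65, 12.65, 11.98, 11.59, 11.54, 11.14, 11.12, 10.66
The 2 values of 12.65 occupy positions 2–3 → average rank (2+3)/2 = 2.5.

7, 6, 2.5, 2.5, 5, 8, 1, 4, 9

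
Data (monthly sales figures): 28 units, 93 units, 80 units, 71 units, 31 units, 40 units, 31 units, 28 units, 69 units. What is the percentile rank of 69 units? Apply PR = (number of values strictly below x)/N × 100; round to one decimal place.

N = 9.
Strictly below 69: 5. Equal to 69: 1.
PR = 5/9 × 100 = 55.6

55.6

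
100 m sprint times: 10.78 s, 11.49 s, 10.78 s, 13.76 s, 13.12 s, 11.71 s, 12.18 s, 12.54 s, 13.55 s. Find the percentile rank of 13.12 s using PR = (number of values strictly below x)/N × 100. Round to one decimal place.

N = 9.
Strictly below 13.12: 6. Equal to 13.12: 1.
PR = 6/9 × 100 = 66.7

66.7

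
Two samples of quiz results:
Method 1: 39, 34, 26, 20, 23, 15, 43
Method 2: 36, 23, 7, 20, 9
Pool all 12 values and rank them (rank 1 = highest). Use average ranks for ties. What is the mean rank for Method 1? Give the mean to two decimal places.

Sorted (descending): 43, 39, 36, 34, 26, 23, 23, 20, 20, 15, 9, 7
The 2 values of 23 occupy positions 6–7 → average rank (6+7)/2 = 6.5.
The 2 values of 20 occupy positions 8–9 → average rank (8+9)/2 = 8.5.
Method 1 values → pooled ranks: 39→2, 34→4, 26→5, 20→8.5, 23→6.5, 15→10, 43→1
Mean rank = (2 + 4 + 5 + 8.5 + 6.5 + 10 + 1) / 7 = 5.29

5.29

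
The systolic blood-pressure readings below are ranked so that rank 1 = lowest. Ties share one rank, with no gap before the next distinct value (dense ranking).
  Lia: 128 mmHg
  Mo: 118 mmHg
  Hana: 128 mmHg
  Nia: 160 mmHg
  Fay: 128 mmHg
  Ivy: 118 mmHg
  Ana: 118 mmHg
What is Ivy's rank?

Sorted (ascending): 118, 118, 118, 128, 128, 128, 160
The 3 values of 118 share dense rank 1.
The 3 values of 128 share dense rank 2.
Remaining distinct values take the next consecutive integers.
Ivy has value 118 mmHg → rank 1.

1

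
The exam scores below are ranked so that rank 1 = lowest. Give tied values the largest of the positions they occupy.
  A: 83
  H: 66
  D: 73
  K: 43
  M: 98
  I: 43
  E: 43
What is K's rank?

3

Sorted (ascending): 43, 43, 43, 66, 73, 83, 98
The 3 values of 43 occupy positions 1–3 → each gets rank 3.
K has value 43 → rank 3.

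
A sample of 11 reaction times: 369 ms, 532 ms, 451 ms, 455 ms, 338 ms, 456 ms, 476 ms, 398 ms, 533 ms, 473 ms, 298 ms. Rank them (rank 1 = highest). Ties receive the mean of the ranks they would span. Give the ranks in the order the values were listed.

Sorted (descending): 533, 532, 476, 473, 456, 455, 451, 398, 369, 338, 298
No ties — each value takes its position as its rank.

9, 2, 7, 6, 10, 5, 3, 8, 1, 4, 11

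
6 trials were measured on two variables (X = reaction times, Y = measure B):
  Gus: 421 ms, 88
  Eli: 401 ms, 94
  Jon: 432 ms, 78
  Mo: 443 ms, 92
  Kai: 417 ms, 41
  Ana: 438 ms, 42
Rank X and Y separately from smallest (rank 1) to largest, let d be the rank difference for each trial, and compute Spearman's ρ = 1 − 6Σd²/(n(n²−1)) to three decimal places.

Ranks of variable 1: 3, 1, 4, 6, 2, 5
Ranks of variable 2: 4, 6, 3, 5, 1, 2
d = r₁ − r₂: -1, -5, 1, 1, 1, 3
d²: 1, 25, 1, 1, 1, 9; Σd² = 38
ρ = 1 − 6·38/(6·35) = 1 − 228/210 = -0.086

-0.086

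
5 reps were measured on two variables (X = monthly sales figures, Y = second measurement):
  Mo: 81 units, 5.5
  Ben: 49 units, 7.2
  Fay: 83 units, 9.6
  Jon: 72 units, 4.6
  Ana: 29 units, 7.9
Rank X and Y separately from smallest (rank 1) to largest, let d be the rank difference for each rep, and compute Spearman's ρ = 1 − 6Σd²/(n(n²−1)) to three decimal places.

0.100

Ranks of variable 1: 4, 2, 5, 3, 1
Ranks of variable 2: 2, 3, 5, 1, 4
d = r₁ − r₂: 2, -1, 0, 2, -3
d²: 4, 1, 0, 4, 9; Σd² = 18
ρ = 1 − 6·18/(5·24) = 1 − 108/120 = 0.100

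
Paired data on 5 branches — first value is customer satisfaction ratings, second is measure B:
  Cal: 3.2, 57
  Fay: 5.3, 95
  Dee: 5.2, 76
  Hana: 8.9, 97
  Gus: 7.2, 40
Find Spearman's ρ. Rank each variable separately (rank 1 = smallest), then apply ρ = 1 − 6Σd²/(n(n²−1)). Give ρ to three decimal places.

0.400

Ranks of variable 1: 1, 3, 2, 5, 4
Ranks of variable 2: 2, 4, 3, 5, 1
d = r₁ − r₂: -1, -1, -1, 0, 3
d²: 1, 1, 1, 0, 9; Σd² = 12
ρ = 1 − 6·12/(5·24) = 1 − 72/120 = 0.400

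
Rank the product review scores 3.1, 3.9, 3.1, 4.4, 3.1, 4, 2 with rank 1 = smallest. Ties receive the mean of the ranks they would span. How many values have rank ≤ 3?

4

Sorted (ascending): 2, 3.1, 3.1, 3.1, 3.9, 4, 4.4
The 3 values of 3.1 occupy positions 2–4 → average rank 3.
Ranks ≤ 3: {1, 3, 3, 3} → 4 values.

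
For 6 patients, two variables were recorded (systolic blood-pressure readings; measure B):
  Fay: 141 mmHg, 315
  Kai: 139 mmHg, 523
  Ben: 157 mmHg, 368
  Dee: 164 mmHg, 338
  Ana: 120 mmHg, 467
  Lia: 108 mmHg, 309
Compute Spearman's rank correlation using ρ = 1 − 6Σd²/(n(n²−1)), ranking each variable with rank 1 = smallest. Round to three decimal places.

Ranks of variable 1: 4, 3, 5, 6, 2, 1
Ranks of variable 2: 2, 6, 4, 3, 5, 1
d = r₁ − r₂: 2, -3, 1, 3, -3, 0
d²: 4, 9, 1, 9, 9, 0; Σd² = 32
ρ = 1 − 6·32/(6·35) = 1 − 192/210 = 0.086

0.086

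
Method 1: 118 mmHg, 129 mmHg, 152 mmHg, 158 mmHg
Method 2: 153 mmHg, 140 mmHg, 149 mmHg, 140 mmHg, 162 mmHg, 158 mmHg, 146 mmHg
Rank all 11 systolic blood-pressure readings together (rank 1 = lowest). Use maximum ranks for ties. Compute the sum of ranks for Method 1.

Sorted (ascending): 118, 129, 140, 140, 146, 149, 152, 153, 158, 158, 162
The 2 values of 140 occupy positions 3–4 → each gets rank 4.
The 2 values of 158 occupy positions 9–10 → each gets rank 10.
Method 1 values → pooled ranks: 118→1, 129→2, 152→7, 158→10
Rank sum = 1 + 2 + 7 + 10 = 20

20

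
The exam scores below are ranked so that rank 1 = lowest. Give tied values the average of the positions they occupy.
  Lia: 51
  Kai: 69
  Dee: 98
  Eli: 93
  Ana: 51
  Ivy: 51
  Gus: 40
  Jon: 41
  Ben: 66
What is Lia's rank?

4

Sorted (ascending): 40, 41, 51, 51, 51, 66, 69, 93, 98
The 3 values of 51 occupy positions 3–5 → average rank 4.
Lia has value 51 → rank 4.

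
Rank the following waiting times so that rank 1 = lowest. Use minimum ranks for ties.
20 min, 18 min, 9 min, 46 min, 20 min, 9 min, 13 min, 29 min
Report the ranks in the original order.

5, 4, 1, 8, 5, 1, 3, 7

Sorted (ascending): 9, 9, 13, 18, 20, 20, 29, 46
The 2 values of 9 occupy positions 1–2 → each gets rank 1.
The 2 values of 20 occupy positions 5–6 → each gets rank 5.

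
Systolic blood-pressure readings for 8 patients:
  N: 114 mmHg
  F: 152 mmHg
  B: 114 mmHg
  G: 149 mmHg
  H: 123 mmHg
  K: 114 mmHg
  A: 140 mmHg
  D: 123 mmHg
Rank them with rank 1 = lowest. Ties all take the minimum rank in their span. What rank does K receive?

1

Sorted (ascending): 114, 114, 114, 123, 123, 140, 149, 152
The 3 values of 114 occupy positions 1–3 → each gets rank 1.
The 2 values of 123 occupy positions 4–5 → each gets rank 4.
K has value 114 mmHg → rank 1.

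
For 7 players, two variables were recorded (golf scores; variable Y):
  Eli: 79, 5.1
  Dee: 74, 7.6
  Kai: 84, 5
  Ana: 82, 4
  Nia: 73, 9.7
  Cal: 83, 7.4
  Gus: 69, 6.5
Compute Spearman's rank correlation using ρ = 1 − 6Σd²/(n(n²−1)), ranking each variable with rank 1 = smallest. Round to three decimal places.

Ranks of variable 1: 4, 3, 7, 5, 2, 6, 1
Ranks of variable 2: 3, 6, 2, 1, 7, 5, 4
d = r₁ − r₂: 1, -3, 5, 4, -5, 1, -3
d²: 1, 9, 25, 16, 25, 1, 9; Σd² = 86
ρ = 1 − 6·86/(7·48) = 1 − 516/336 = -0.536

-0.536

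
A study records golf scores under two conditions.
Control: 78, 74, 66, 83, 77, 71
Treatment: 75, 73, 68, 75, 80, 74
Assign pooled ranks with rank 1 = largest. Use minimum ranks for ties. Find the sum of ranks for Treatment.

Sorted (descending): 83, 80, 78, 77, 75, 75, 74, 74, 73, 71, 68, 66
The 2 values of 75 occupy positions 5–6 → each gets rank 5.
The 2 values of 74 occupy positions 7–8 → each gets rank 7.
Treatment values → pooled ranks: 75→5, 73→9, 68→11, 75→5, 80→2, 74→7
Rank sum = 5 + 9 + 11 + 5 + 2 + 7 = 39

39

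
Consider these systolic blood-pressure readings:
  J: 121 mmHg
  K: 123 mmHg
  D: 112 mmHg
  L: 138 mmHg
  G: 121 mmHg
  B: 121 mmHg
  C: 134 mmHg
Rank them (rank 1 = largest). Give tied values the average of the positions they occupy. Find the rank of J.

Sorted (descending): 138, 134, 123, 121, 121, 121, 112
The 3 values of 121 occupy positions 4–6 → average rank 5.
J has value 121 mmHg → rank 5.

5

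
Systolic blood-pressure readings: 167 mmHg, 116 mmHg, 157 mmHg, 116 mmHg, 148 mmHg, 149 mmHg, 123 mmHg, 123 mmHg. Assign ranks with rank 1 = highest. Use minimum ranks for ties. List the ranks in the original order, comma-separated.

Sorted (descending): 167, 157, 149, 148, 123, 123, 116, 116
The 2 values of 123 occupy positions 5–6 → each gets rank 5.
The 2 values of 116 occupy positions 7–8 → each gets rank 7.

1, 7, 2, 7, 4, 3, 5, 5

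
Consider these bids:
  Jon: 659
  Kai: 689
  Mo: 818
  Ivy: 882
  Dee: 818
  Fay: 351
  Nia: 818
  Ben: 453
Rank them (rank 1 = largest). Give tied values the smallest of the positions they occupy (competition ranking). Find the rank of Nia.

Sorted (descending): 882, 818, 818, 818, 689, 659, 453, 351
The 3 values of 818 occupy positions 2–4 → each gets rank 2.
Nia has value 818 → rank 2.

2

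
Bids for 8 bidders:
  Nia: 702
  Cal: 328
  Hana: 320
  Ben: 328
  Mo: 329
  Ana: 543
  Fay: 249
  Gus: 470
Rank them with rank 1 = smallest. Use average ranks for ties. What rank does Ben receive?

3.5

Sorted (ascending): 249, 320, 328, 328, 329, 470, 543, 702
The 2 values of 328 occupy positions 3–4 → average rank (3+4)/2 = 3.5.
Ben has value 328 → rank 3.5.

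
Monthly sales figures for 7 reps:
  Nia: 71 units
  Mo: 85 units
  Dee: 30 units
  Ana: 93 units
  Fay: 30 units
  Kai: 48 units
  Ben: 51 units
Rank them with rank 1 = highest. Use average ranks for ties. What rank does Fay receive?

Sorted (descending): 93, 85, 71, 51, 48, 30, 30
The 2 values of 30 occupy positions 6–7 → average rank (6+7)/2 = 6.5.
Fay has value 30 units → rank 6.5.

6.5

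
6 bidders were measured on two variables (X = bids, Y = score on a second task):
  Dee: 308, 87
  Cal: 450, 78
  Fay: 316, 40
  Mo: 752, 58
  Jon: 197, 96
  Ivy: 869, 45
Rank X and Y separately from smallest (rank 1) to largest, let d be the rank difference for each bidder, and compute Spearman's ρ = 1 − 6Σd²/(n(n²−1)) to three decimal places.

-0.657

Ranks of variable 1: 2, 4, 3, 5, 1, 6
Ranks of variable 2: 5, 4, 1, 3, 6, 2
d = r₁ − r₂: -3, 0, 2, 2, -5, 4
d²: 9, 0, 4, 4, 25, 16; Σd² = 58
ρ = 1 − 6·58/(6·35) = 1 − 348/210 = -0.657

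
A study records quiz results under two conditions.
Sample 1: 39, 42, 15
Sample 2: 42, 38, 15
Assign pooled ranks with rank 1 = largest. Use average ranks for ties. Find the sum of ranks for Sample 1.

Sorted (descending): 42, 42, 39, 38, 15, 15
The 2 values of 42 occupy positions 1–2 → average rank (1+2)/2 = 1.5.
The 2 values of 15 occupy positions 5–6 → average rank (5+6)/2 = 5.5.
Sample 1 values → pooled ranks: 39→3, 42→1.5, 15→5.5
Rank sum = 3 + 1.5 + 5.5 = 10

10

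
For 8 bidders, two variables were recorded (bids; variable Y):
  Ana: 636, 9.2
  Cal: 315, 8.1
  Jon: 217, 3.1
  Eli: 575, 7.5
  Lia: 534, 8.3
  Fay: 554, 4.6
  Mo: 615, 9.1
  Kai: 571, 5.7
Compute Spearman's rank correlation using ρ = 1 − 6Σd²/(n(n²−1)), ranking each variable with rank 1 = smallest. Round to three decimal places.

Ranks of variable 1: 8, 2, 1, 6, 3, 4, 7, 5
Ranks of variable 2: 8, 5, 1, 4, 6, 2, 7, 3
d = r₁ − r₂: 0, -3, 0, 2, -3, 2, 0, 2
d²: 0, 9, 0, 4, 9, 4, 0, 4; Σd² = 30
ρ = 1 − 6·30/(8·63) = 1 − 180/504 = 0.643

0.643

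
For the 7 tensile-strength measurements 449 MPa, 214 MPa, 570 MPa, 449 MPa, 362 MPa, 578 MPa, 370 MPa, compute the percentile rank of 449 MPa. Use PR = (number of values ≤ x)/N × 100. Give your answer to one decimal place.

N = 7.
Strictly below 449: 3. Equal to 449: 2.
PR = 5/7 × 100 = 71.4

71.4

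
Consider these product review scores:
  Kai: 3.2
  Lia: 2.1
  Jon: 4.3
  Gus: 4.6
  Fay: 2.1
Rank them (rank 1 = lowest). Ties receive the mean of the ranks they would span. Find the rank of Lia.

1.5

Sorted (ascending): 2.1, 2.1, 3.2, 4.3, 4.6
The 2 values of 2.1 occupy positions 1–2 → average rank (1+2)/2 = 1.5.
Lia has value 2.1 → rank 1.5.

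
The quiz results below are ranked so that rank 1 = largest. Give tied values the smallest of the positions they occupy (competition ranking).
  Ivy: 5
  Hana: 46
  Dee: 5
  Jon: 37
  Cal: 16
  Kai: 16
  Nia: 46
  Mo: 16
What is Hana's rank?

Sorted (descending): 46, 46, 37, 16, 16, 16, 5, 5
The 2 values of 46 occupy positions 1–2 → each gets rank 1.
The 3 values of 16 occupy positions 4–6 → each gets rank 4.
The 2 values of 5 occupy positions 7–8 → each gets rank 7.
Hana has value 46 → rank 1.

1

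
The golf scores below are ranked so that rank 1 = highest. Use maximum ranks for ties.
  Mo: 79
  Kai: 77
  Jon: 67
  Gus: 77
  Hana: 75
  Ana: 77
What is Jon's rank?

Sorted (descending): 79, 77, 77, 77, 75, 67
The 3 values of 77 occupy positions 2–4 → each gets rank 4.
Jon has value 67 → rank 6.

6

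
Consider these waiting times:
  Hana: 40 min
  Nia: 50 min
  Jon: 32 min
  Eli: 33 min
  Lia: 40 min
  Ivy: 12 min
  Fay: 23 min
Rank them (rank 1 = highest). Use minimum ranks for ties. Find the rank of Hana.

Sorted (descending): 50, 40, 40, 33, 32, 23, 12
The 2 values of 40 occupy positions 2–3 → each gets rank 2.
Hana has value 40 min → rank 2.

2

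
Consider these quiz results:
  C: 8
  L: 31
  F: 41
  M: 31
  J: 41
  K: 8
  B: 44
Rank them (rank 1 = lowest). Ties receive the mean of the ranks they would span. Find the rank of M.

Sorted (ascending): 8, 8, 31, 31, 41, 41, 44
The 2 values of 8 occupy positions 1–2 → average rank (1+2)/2 = 1.5.
The 2 values of 31 occupy positions 3–4 → average rank (3+4)/2 = 3.5.
The 2 values of 41 occupy positions 5–6 → average rank (5+6)/2 = 5.5.
M has value 31 → rank 3.5.

3.5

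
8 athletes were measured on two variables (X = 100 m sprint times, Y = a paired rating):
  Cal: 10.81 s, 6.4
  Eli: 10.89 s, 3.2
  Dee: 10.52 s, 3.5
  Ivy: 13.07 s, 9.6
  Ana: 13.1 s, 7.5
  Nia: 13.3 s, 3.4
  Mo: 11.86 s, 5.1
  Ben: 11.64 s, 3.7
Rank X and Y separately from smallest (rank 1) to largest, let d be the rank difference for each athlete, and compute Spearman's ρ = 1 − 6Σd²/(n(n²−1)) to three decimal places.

0.238

Ranks of variable 1: 2, 3, 1, 6, 7, 8, 5, 4
Ranks of variable 2: 6, 1, 3, 8, 7, 2, 5, 4
d = r₁ − r₂: -4, 2, -2, -2, 0, 6, 0, 0
d²: 16, 4, 4, 4, 0, 36, 0, 0; Σd² = 64
ρ = 1 − 6·64/(8·63) = 1 − 384/504 = 0.238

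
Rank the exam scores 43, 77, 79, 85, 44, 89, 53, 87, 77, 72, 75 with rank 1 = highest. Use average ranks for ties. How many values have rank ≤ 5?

4

Sorted (descending): 89, 87, 85, 79, 77, 77, 75, 72, 53, 44, 43
The 2 values of 77 occupy positions 5–6 → average rank (5+6)/2 = 5.5.
Ranks ≤ 5: {1, 2, 3, 4} → 4 values.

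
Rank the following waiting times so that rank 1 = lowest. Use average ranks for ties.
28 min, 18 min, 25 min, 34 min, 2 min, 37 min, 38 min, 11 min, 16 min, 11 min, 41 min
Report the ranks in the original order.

Sorted (ascending): 2, 11, 11, 16, 18, 25, 28, 34, 37, 38, 41
The 2 values of 11 occupy positions 2–3 → average rank (2+3)/2 = 2.5.

7, 5, 6, 8, 1, 9, 10, 2.5, 4, 2.5, 11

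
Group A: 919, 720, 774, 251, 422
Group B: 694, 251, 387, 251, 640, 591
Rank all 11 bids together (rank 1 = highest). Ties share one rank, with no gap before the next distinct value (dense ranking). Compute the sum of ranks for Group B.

41

Sorted (descending): 919, 774, 720, 694, 640, 591, 422, 387, 251, 251, 251
The 3 values of 251 share dense rank 9.
Remaining distinct values take the next consecutive integers.
Group B values → pooled ranks: 694→4, 251→9, 387→8, 251→9, 640→5, 591→6
Rank sum = 4 + 9 + 8 + 9 + 5 + 6 = 41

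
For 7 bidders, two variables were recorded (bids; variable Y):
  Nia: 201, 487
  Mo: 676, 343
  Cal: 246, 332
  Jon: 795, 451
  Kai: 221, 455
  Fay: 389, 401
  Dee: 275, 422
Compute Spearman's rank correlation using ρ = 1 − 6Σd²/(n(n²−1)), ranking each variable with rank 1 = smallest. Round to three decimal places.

Ranks of variable 1: 1, 6, 3, 7, 2, 5, 4
Ranks of variable 2: 7, 2, 1, 5, 6, 3, 4
d = r₁ − r₂: -6, 4, 2, 2, -4, 2, 0
d²: 36, 16, 4, 4, 16, 4, 0; Σd² = 80
ρ = 1 − 6·80/(7·48) = 1 − 480/336 = -0.429

-0.429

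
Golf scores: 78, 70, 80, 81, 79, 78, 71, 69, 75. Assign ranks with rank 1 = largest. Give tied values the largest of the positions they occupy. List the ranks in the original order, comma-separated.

5, 8, 2, 1, 3, 5, 7, 9, 6

Sorted (descending): 81, 80, 79, 78, 78, 75, 71, 70, 69
The 2 values of 78 occupy positions 4–5 → each gets rank 5.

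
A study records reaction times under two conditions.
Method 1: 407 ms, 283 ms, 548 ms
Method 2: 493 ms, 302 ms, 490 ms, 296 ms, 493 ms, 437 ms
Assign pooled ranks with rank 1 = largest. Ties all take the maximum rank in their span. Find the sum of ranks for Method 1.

Sorted (descending): 548, 493, 493, 490, 437, 407, 302, 296, 283
The 2 values of 493 occupy positions 2–3 → each gets rank 3.
Method 1 values → pooled ranks: 407→6, 283→9, 548→1
Rank sum = 6 + 9 + 1 = 16

16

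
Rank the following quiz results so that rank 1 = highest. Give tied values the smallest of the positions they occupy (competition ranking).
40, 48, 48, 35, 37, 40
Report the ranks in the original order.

Sorted (descending): 48, 48, 40, 40, 37, 35
The 2 values of 48 occupy positions 1–2 → each gets rank 1.
The 2 values of 40 occupy positions 3–4 → each gets rank 3.

3, 1, 1, 6, 5, 3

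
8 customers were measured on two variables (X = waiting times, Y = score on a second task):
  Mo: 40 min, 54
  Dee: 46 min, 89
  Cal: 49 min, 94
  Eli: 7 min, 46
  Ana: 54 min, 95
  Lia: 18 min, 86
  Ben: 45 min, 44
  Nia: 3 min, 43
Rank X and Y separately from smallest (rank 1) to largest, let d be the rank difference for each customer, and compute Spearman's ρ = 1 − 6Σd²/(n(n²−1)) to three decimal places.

0.833

Ranks of variable 1: 4, 6, 7, 2, 8, 3, 5, 1
Ranks of variable 2: 4, 6, 7, 3, 8, 5, 2, 1
d = r₁ − r₂: 0, 0, 0, -1, 0, -2, 3, 0
d²: 0, 0, 0, 1, 0, 4, 9, 0; Σd² = 14
ρ = 1 − 6·14/(8·63) = 1 − 84/504 = 0.833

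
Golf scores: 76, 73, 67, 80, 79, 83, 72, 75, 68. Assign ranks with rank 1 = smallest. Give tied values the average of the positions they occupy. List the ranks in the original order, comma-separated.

6, 4, 1, 8, 7, 9, 3, 5, 2

Sorted (ascending): 67, 68, 72, 73, 75, 76, 79, 80, 83
No ties — each value takes its position as its rank.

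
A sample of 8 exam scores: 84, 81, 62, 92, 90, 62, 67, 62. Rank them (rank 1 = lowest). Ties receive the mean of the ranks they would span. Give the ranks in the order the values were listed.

Sorted (ascending): 62, 62, 62, 67, 81, 84, 90, 92
The 3 values of 62 occupy positions 1–3 → average rank 2.

6, 5, 2, 8, 7, 2, 4, 2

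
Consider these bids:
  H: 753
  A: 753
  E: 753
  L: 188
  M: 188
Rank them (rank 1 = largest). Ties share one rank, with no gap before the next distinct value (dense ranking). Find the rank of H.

1

Sorted (descending): 753, 753, 753, 188, 188
The 3 values of 753 share dense rank 1.
The 2 values of 188 share dense rank 2.
H has value 753 → rank 1.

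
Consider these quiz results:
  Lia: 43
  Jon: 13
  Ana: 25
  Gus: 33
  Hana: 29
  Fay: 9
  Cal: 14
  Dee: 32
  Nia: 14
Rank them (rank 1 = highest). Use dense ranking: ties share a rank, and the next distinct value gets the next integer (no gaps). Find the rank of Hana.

4

Sorted (descending): 43, 33, 32, 29, 25, 14, 14, 13, 9
The 2 values of 14 share dense rank 6.
Remaining distinct values take the next consecutive integers.
Hana has value 29 → rank 4.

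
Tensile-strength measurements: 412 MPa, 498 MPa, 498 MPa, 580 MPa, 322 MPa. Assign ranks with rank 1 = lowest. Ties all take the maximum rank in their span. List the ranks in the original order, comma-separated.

Sorted (ascending): 322, 412, 498, 498, 580
The 2 values of 498 occupy positions 3–4 → each gets rank 4.

2, 4, 4, 5, 1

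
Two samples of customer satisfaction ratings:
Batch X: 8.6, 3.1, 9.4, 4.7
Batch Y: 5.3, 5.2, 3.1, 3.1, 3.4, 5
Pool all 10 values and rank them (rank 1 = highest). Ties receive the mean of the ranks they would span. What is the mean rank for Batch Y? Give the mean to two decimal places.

6.17

Sorted (descending): 9.4, 8.6, 5.3, 5.2, 5, 4.7, 3.4, 3.1, 3.1, 3.1
The 3 values of 3.1 occupy positions 8–10 → average rank 9.
Batch Y values → pooled ranks: 5.3→3, 5.2→4, 3.1→9, 3.1→9, 3.4→7, 5→5
Mean rank = (3 + 4 + 9 + 9 + 7 + 5) / 6 = 6.17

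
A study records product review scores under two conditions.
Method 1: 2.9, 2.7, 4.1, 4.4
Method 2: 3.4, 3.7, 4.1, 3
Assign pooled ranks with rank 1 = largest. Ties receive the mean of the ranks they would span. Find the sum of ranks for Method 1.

Sorted (descending): 4.4, 4.1, 4.1, 3.7, 3.4, 3, 2.9, 2.7
The 2 values of 4.1 occupy positions 2–3 → average rank (2+3)/2 = 2.5.
Method 1 values → pooled ranks: 2.9→7, 2.7→8, 4.1→2.5, 4.4→1
Rank sum = 7 + 8 + 2.5 + 1 = 18.5

18.5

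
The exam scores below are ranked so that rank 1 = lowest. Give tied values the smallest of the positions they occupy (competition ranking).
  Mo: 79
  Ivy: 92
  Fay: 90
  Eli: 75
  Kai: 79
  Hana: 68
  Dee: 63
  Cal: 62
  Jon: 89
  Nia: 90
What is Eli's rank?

4

Sorted (ascending): 62, 63, 68, 75, 79, 79, 89, 90, 90, 92
The 2 values of 79 occupy positions 5–6 → each gets rank 5.
The 2 values of 90 occupy positions 8–9 → each gets rank 8.
Eli has value 75 → rank 4.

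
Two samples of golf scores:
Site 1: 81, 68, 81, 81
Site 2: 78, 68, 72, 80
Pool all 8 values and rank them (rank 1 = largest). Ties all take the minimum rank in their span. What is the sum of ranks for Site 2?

22

Sorted (descending): 81, 81, 81, 80, 78, 72, 68, 68
The 3 values of 81 occupy positions 1–3 → each gets rank 1.
The 2 values of 68 occupy positions 7–8 → each gets rank 7.
Site 2 values → pooled ranks: 78→5, 68→7, 72→6, 80→4
Rank sum = 5 + 7 + 6 + 4 = 22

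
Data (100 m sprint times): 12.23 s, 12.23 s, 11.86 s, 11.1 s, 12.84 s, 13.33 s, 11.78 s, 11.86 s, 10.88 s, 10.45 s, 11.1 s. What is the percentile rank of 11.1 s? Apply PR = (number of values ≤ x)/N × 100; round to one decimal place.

36.4

N = 11.
Strictly below 11.1: 2. Equal to 11.1: 2.
PR = 4/11 × 100 = 36.4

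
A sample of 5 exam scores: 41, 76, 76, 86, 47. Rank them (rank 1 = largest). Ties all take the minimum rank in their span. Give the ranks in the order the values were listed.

Sorted (descending): 86, 76, 76, 47, 41
The 2 values of 76 occupy positions 2–3 → each gets rank 2.

5, 2, 2, 1, 4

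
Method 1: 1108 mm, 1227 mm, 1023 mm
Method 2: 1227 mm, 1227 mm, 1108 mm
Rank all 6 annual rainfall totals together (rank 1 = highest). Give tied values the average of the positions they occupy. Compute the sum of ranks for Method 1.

Sorted (descending): 1227, 1227, 1227, 1108, 1108, 1023
The 3 values of 1227 occupy positions 1–3 → average rank 2.
The 2 values of 1108 occupy positions 4–5 → average rank (4+5)/2 = 4.5.
Method 1 values → pooled ranks: 1108→4.5, 1227→2, 1023→6
Rank sum = 4.5 + 2 + 6 = 12.5

12.5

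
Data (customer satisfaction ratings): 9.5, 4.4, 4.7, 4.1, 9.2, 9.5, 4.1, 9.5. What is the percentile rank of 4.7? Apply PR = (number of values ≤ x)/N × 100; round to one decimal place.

50.0

N = 8.
Strictly below 4.7: 3. Equal to 4.7: 1.
PR = 4/8 × 100 = 50.0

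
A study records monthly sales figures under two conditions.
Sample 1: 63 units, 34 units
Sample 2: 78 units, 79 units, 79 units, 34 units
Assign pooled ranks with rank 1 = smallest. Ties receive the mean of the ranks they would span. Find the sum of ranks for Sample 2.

16.5

Sorted (ascending): 34, 34, 63, 78, 79, 79
The 2 values of 34 occupy positions 1–2 → average rank (1+2)/2 = 1.5.
The 2 values of 79 occupy positions 5–6 → average rank (5+6)/2 = 5.5.
Sample 2 values → pooled ranks: 78→4, 79→5.5, 79→5.5, 34→1.5
Rank sum = 4 + 5.5 + 5.5 + 1.5 = 16.5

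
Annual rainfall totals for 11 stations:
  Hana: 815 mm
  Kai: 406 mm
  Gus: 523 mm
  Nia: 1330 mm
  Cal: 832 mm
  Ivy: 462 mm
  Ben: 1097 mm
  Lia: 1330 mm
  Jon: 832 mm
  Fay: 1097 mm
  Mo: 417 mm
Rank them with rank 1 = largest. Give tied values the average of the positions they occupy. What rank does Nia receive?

1.5

Sorted (descending): 1330, 1330, 1097, 1097, 832, 832, 815, 523, 462, 417, 406
The 2 values of 1330 occupy positions 1–2 → average rank (1+2)/2 = 1.5.
The 2 values of 1097 occupy positions 3–4 → average rank (3+4)/2 = 3.5.
The 2 values of 832 occupy positions 5–6 → average rank (5+6)/2 = 5.5.
Nia has value 1330 mm → rank 1.5.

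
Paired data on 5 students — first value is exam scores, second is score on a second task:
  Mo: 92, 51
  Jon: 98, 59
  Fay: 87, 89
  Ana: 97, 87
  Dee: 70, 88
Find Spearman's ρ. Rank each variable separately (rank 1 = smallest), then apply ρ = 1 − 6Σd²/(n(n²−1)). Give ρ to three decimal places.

-0.600

Ranks of variable 1: 3, 5, 2, 4, 1
Ranks of variable 2: 1, 2, 5, 3, 4
d = r₁ − r₂: 2, 3, -3, 1, -3
d²: 4, 9, 9, 1, 9; Σd² = 32
ρ = 1 − 6·32/(5·24) = 1 − 192/120 = -0.600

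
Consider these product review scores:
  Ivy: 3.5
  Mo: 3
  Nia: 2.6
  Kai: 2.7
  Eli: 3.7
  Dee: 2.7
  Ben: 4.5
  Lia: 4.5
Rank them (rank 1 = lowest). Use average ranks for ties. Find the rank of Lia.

7.5

Sorted (ascending): 2.6, 2.7, 2.7, 3, 3.5, 3.7, 4.5, 4.5
The 2 values of 2.7 occupy positions 2–3 → average rank (2+3)/2 = 2.5.
The 2 values of 4.5 occupy positions 7–8 → average rank (7+8)/2 = 7.5.
Lia has value 4.5 → rank 7.5.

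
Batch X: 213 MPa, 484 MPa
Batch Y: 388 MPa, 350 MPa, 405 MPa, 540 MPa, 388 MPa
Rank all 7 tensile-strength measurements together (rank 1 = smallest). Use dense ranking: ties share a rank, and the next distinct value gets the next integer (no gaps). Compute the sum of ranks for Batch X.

6

Sorted (ascending): 213, 350, 388, 388, 405, 484, 540
The 2 values of 388 share dense rank 3.
Remaining distinct values take the next consecutive integers.
Batch X values → pooled ranks: 213→1, 484→5
Rank sum = 1 + 5 = 6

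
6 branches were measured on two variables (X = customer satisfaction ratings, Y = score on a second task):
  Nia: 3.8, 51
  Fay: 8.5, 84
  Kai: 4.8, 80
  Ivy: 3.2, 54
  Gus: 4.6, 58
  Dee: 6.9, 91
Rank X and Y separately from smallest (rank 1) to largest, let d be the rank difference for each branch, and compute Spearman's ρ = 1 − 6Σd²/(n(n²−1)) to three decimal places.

0.886

Ranks of variable 1: 2, 6, 4, 1, 3, 5
Ranks of variable 2: 1, 5, 4, 2, 3, 6
d = r₁ − r₂: 1, 1, 0, -1, 0, -1
d²: 1, 1, 0, 1, 0, 1; Σd² = 4
ρ = 1 − 6·4/(6·35) = 1 − 24/210 = 0.886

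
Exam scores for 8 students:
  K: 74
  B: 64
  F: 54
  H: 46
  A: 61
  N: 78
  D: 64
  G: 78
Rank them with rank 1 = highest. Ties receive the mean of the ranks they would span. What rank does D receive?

Sorted (descending): 78, 78, 74, 64, 64, 61, 54, 46
The 2 values of 78 occupy positions 1–2 → average rank (1+2)/2 = 1.5.
The 2 values of 64 occupy positions 4–5 → average rank (4+5)/2 = 4.5.
D has value 64 → rank 4.5.

4.5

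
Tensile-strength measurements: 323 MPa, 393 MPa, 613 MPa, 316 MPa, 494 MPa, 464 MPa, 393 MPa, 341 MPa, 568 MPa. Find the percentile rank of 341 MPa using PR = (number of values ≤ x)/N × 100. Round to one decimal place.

33.3

N = 9.
Strictly below 341: 2. Equal to 341: 1.
PR = 3/9 × 100 = 33.3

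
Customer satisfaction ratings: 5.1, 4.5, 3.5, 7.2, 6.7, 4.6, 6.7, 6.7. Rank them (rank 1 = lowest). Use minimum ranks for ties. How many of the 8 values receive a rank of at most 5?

7

Sorted (ascending): 3.5, 4.5, 4.6, 5.1, 6.7, 6.7, 6.7, 7.2
The 3 values of 6.7 occupy positions 5–7 → each gets rank 5.
Ranks ≤ 5: {1, 2, 3, 4, 5, 5, 5} → 7 values.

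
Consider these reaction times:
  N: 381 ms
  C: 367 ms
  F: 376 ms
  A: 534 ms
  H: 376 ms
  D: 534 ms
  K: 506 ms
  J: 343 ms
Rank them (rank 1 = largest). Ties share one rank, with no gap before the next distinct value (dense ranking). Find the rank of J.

6

Sorted (descending): 534, 534, 506, 381, 376, 376, 367, 343
The 2 values of 534 share dense rank 1.
The 2 values of 376 share dense rank 4.
Remaining distinct values take the next consecutive integers.
J has value 343 ms → rank 6.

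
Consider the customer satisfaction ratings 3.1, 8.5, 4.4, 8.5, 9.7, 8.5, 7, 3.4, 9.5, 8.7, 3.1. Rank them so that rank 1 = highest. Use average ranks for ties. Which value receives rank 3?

8.7

Sorted (descending): 9.7, 9.5, 8.7, 8.5, 8.5, 8.5, 7, 4.4, 3.4, 3.1, 3.1
The 3 values of 8.5 occupy positions 4–6 → average rank 5.
The 2 values of 3.1 occupy positions 10–11 → average rank (10+11)/2 = 10.5.
Rank 3 → value 8.7.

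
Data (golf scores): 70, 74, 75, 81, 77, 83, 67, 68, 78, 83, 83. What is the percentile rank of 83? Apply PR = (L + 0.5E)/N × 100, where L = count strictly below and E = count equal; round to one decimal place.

86.4

N = 11.
Strictly below 83: 8. Equal to 83: 3.
PR = (8 + 0.5·3)/11 × 100 = 86.4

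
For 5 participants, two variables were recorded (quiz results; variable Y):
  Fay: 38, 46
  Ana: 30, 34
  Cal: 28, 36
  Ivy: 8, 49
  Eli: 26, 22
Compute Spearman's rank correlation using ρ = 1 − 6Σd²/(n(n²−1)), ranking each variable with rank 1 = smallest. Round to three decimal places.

-0.100

Ranks of variable 1: 5, 4, 3, 1, 2
Ranks of variable 2: 4, 2, 3, 5, 1
d = r₁ − r₂: 1, 2, 0, -4, 1
d²: 1, 4, 0, 16, 1; Σd² = 22
ρ = 1 − 6·22/(5·24) = 1 − 132/120 = -0.100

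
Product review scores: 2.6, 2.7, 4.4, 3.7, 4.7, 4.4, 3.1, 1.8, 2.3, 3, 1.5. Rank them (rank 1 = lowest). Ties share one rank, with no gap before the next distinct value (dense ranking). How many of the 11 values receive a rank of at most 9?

10

Sorted (ascending): 1.5, 1.8, 2.3, 2.6, 2.7, 3, 3.1, 3.7, 4.4, 4.4, 4.7
The 2 values of 4.4 share dense rank 9.
Remaining distinct values take the next consecutive integers.
Ranks ≤ 9: {1, 2, 3, 4, 5, 6, 7, 8, 9, 9} → 10 values.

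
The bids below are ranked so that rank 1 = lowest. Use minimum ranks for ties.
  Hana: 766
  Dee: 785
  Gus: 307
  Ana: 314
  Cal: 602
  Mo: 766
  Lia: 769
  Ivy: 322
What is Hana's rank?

5

Sorted (ascending): 307, 314, 322, 602, 766, 766, 769, 785
The 2 values of 766 occupy positions 5–6 → each gets rank 5.
Hana has value 766 → rank 5.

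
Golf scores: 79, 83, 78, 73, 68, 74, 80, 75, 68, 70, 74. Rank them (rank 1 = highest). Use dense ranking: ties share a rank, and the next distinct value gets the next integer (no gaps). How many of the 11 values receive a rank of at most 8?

9

Sorted (descending): 83, 80, 79, 78, 75, 74, 74, 73, 70, 68, 68
The 2 values of 74 share dense rank 6.
The 2 values of 68 share dense rank 9.
Remaining distinct values take the next consecutive integers.
Ranks ≤ 8: {1, 2, 3, 4, 5, 6, 6, 7, 8} → 9 values.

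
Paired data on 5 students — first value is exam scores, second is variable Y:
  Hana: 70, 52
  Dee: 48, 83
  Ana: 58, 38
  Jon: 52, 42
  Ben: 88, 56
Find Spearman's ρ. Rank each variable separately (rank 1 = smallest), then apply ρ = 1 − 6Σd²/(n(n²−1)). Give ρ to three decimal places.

-0.100

Ranks of variable 1: 4, 1, 3, 2, 5
Ranks of variable 2: 3, 5, 1, 2, 4
d = r₁ − r₂: 1, -4, 2, 0, 1
d²: 1, 16, 4, 0, 1; Σd² = 22
ρ = 1 − 6·22/(5·24) = 1 − 132/120 = -0.100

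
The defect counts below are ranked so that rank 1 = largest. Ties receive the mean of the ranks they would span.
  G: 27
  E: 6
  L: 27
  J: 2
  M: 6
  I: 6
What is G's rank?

1.5

Sorted (descending): 27, 27, 6, 6, 6, 2
The 2 values of 27 occupy positions 1–2 → average rank (1+2)/2 = 1.5.
The 3 values of 6 occupy positions 3–5 → average rank 4.
G has value 27 → rank 1.5.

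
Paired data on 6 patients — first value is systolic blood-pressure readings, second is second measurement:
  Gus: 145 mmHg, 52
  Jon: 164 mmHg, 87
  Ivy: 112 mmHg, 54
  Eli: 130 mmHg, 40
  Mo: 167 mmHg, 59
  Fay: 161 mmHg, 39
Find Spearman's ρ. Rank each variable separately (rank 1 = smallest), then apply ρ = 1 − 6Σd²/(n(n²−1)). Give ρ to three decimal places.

0.429

Ranks of variable 1: 3, 5, 1, 2, 6, 4
Ranks of variable 2: 3, 6, 4, 2, 5, 1
d = r₁ − r₂: 0, -1, -3, 0, 1, 3
d²: 0, 1, 9, 0, 1, 9; Σd² = 20
ρ = 1 − 6·20/(6·35) = 1 − 120/210 = 0.429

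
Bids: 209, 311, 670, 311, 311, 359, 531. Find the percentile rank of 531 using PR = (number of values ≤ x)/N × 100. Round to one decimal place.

N = 7.
Strictly below 531: 5. Equal to 531: 1.
PR = 6/7 × 100 = 85.7

85.7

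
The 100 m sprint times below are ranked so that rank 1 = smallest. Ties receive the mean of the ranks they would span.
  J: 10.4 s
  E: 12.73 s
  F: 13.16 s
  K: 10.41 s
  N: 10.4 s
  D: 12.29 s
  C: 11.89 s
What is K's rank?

Sorted (ascending): 10.4, 10.4, 10.41, 11.89, 12.29, 12.73, 13.16
The 2 values of 10.4 occupy positions 1–2 → average rank (1+2)/2 = 1.5.
K has value 10.41 s → rank 3.

3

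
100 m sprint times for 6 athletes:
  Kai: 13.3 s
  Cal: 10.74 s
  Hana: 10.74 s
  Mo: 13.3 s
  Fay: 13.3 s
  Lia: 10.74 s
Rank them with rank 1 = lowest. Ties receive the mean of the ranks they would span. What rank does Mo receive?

5

Sorted (ascending): 10.74, 10.74, 10.74, 13.3, 13.3, 13.3
The 3 values of 10.74 occupy positions 1–3 → average rank 2.
The 3 values of 13.3 occupy positions 4–6 → average rank 5.
Mo has value 13.3 s → rank 5.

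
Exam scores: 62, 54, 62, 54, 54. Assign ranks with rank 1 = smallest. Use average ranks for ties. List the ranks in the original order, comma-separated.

4.5, 2, 4.5, 2, 2

Sorted (ascending): 54, 54, 54, 62, 62
The 3 values of 54 occupy positions 1–3 → average rank 2.
The 2 values of 62 occupy positions 4–5 → average rank (4+5)/2 = 4.5.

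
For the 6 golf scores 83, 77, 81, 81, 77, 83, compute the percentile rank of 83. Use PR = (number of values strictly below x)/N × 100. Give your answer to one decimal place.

N = 6.
Strictly below 83: 4. Equal to 83: 2.
PR = 4/6 × 100 = 66.7

66.7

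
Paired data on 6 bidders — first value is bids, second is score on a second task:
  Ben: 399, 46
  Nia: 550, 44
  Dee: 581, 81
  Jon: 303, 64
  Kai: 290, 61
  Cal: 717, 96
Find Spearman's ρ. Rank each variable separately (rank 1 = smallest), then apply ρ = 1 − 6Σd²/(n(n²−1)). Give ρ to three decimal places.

0.486

Ranks of variable 1: 3, 4, 5, 2, 1, 6
Ranks of variable 2: 2, 1, 5, 4, 3, 6
d = r₁ − r₂: 1, 3, 0, -2, -2, 0
d²: 1, 9, 0, 4, 4, 0; Σd² = 18
ρ = 1 − 6·18/(6·35) = 1 − 108/210 = 0.486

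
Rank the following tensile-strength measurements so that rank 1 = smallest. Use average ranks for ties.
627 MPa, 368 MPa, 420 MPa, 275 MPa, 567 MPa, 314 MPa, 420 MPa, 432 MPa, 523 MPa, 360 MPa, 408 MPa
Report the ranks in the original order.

11, 4, 6.5, 1, 10, 2, 6.5, 8, 9, 3, 5

Sorted (ascending): 275, 314, 360, 368, 408, 420, 420, 432, 523, 567, 627
The 2 values of 420 occupy positions 6–7 → average rank (6+7)/2 = 6.5.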